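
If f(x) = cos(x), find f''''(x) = cos(x)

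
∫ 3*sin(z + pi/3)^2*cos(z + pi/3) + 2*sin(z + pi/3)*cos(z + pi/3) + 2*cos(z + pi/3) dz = (sin(z + pi/3)^2 + sin(z + pi/3) + 2)*sin(z + pi/3) + C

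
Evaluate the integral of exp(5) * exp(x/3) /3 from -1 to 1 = -exp(14/3) + exp(16/3)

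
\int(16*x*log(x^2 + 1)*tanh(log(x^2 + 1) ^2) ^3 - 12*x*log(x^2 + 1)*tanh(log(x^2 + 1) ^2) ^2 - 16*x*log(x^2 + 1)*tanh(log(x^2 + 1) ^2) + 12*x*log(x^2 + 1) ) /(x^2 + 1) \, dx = -(2*tanh(log(x^2 + 1)^2) - 3)*tanh(log(x^2 + 1)^2) + C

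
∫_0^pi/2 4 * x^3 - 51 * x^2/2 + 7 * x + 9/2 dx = (-4 + pi/4)*(-pi^2/4 - pi/2 + 1 + pi^3/4) + 4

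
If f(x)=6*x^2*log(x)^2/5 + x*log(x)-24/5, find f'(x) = 12*x*log(x)^2/5 + 12*x*log(x)/5 + log(x) + 1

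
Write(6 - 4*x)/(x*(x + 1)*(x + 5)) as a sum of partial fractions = 13/(10*(x + 5)) - 5/(2*(x + 1)) + 6/(5*x)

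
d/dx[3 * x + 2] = 3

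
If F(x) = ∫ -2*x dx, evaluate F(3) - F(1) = -8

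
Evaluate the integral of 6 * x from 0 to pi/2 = 3*pi^2/4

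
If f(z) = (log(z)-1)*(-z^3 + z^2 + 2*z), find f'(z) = -3*z^2*log(z) + 2*z^2 + 2*z*log(z) - z + 2*log(z)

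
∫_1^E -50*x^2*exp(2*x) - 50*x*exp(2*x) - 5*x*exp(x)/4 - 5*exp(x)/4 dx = -25*exp(2 + 2*E) - 5*exp(1 + E)/4 + 5*E/4 + 25*exp(2)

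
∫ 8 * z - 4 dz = 4*z^2 - 4*z + C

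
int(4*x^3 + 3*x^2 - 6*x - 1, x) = x^4 + x^3 - 3*x^2 - x + C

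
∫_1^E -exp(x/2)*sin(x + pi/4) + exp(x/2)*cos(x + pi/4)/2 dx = exp(E/2)*cos(pi/4 + E) - exp(1/2)*cos(pi/4 + 1)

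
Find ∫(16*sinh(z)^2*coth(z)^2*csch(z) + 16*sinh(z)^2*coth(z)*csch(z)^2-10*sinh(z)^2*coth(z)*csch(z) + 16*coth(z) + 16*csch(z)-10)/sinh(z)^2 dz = -(8*(cosh(z) + 1)^2 - 10*(cosh(z) + 1)*sinh(z))/sinh(z)^2 + C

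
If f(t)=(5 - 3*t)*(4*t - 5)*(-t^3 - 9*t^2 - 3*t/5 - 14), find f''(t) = 240*t^3 + 876*t^2 - 8484*t/5 + 744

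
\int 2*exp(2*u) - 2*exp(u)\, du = (exp(u) - 1)^2 + C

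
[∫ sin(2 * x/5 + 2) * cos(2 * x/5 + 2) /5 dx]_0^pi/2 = -sin(2)^2/4 + sin(pi/5 + 2)^2/4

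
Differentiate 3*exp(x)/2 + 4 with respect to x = 3*exp(x)/2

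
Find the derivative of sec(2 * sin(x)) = 2*cos(x)*tan(2*sin(x))*sec(2*sin(x))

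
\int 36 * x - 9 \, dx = 18*x^2 - 9*x + C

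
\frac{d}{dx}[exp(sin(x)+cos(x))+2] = sqrt(2)*exp(sin(x))*exp(cos(x))*cos(x + pi/4)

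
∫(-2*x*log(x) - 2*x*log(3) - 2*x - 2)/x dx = -2*(x + 1)*log(3*x) + C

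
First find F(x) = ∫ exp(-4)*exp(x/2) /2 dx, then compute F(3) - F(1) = -exp(-7/2) + exp(-5/2)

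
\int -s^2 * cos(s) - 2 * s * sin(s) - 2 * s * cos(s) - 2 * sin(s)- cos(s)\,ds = -(s + 1)^2*sin(s) + C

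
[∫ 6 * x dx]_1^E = -3 + 3*exp(2)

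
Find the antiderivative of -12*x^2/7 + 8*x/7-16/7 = -4*x^3/7 + 4*x^2/7 - 16*x/7 + C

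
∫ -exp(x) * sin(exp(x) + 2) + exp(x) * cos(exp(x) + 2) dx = sqrt(2)*sin(exp(x) + pi/4 + 2) + C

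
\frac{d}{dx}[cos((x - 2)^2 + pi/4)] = -2*x*sin(x^2 - 4*x + pi/4 + 4) + 4*sin(x^2 - 4*x + pi/4 + 4)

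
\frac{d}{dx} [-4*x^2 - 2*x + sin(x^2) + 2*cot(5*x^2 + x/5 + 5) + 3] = 2*x*cos(x^2) - 8*x - 20*x/sin(5*x^2 + x/5 + 5)^2 - 2 - 2/(5*sin(5*x^2 + x/5 + 5)^2)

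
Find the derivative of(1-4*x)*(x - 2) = 9 - 8*x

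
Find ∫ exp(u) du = exp(u) + C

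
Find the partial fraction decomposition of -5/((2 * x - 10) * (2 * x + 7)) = 5/(17*(2*x + 7)) - 5/(34*(x - 5))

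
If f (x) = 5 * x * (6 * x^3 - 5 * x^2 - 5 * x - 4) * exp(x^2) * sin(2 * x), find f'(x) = 5*(12*x^5*sin(2*x) - 10*x^4*sin(2*x) + 12*x^4*cos(2*x) + 14*x^3*sin(2*x) - 10*x^3*cos(2*x) - 23*x^2*sin(2*x) - 10*x^2*cos(2*x) - 10*x*sin(2*x) - 8*x*cos(2*x) - 4*sin(2*x))*exp(x^2)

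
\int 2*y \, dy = y^2 + C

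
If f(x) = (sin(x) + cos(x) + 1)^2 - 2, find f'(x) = 2*cos(2*x) + 2*sqrt(2)*cos(x + pi/4)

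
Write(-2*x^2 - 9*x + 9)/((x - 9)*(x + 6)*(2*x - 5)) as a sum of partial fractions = 8/(17*(2*x - 5)) - 3/(85*(x + 6)) - 6/(5*(x - 9))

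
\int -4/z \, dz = -4*log(z) + C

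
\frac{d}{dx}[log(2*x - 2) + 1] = 1/(x - 1)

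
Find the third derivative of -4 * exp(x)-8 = -4*exp(x)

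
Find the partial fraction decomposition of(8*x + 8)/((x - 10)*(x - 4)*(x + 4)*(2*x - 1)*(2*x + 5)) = 16/(975*(2*x + 5)) + 16/(1197*(2*x - 1)) - 1/(126*(x + 4)) - 5/(546*(x - 4)) + 22/(9975*(x - 10))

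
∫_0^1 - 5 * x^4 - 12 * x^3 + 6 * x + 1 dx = 0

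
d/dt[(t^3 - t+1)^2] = 6*t^5 - 8*t^3 + 6*t^2 + 2*t - 2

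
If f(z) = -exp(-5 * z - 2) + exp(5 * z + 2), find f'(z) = (5*exp(10*z + 4) + 5)*exp(-5*z - 2)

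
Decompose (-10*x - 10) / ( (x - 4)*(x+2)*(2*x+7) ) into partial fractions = 20/(9*(2*x + 7)) - 5/(9*(x + 2)) - 5/(9*(x - 4))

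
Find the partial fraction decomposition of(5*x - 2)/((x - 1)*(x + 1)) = 7/(2*(x + 1)) + 3/(2*(x - 1))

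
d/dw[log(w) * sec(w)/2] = (w*log(w)*tan(w)*sec(w) + sec(w))/(2*w)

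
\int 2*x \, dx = x^2 + C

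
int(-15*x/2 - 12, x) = -15*x^2/4 - 12*x + C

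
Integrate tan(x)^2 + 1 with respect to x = tan(x) + C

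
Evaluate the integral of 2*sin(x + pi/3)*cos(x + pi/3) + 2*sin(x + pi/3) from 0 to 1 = sin(pi/6 + 2)/2 + 3/4 - 2*cos(1 + pi/3)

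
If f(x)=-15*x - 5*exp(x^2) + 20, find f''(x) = -20*x^2*exp(x^2) - 10*exp(x^2)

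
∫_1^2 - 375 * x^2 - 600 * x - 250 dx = -2025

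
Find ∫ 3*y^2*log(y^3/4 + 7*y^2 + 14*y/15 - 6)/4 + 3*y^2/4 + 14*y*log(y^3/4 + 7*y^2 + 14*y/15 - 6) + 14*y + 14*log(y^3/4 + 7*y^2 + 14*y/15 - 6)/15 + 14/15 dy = (15*y^3 + 420*y^2 + 56*y - 360)*log(y^3/4 + 7*y^2 + 14*y/15 - 6)/60 + C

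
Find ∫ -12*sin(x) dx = 12*cos(x) + C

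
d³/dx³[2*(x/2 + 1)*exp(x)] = x*exp(x) + 5*exp(x)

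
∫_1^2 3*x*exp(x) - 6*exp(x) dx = -3*exp(2) + 6*E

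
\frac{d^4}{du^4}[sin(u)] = sin(u)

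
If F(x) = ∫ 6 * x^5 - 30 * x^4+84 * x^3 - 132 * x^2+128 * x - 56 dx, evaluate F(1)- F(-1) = -212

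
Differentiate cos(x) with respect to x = -sin(x)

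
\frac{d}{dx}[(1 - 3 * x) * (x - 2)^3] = -12*x^3 + 57*x^2 - 84*x + 36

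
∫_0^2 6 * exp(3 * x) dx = -2 + 2*exp(6)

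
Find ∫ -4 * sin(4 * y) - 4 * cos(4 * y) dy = -sin(4*y) + cos(4*y) + C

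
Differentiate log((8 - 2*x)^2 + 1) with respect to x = (8*x - 32)/(4*x^2 - 32*x + 65)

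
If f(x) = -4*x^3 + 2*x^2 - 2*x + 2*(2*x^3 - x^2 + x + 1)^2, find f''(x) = 240*x^4 - 160*x^3 + 120*x^2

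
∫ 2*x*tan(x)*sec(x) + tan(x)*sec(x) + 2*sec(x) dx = (2*x + 1)*sec(x) + C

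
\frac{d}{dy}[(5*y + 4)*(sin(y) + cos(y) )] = -5*y*sin(y) + 5*y*cos(y) + sin(y) + 9*cos(y)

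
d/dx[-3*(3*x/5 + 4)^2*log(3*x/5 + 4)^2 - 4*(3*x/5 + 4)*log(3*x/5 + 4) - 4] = -54*x*log(3*x/5 + 4)^2/25 - 54*x*log(3*x/5 + 4)/25 - 72*log(3*x/5 + 4)^2/5 - 84*log(3*x/5 + 4)/5 - 12/5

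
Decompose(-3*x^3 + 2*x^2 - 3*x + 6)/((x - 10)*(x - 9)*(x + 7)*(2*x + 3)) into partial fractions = 67/(1771*(2*x + 3)) - 577/(1496*(x + 7)) + 341/(56*(x - 9)) - 2824/(391*(x - 10))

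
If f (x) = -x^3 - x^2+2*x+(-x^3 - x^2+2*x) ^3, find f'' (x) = -72*x^7 - 168*x^6 + 126*x^5 + 330*x^4 - 120*x^3 - 144*x^2 + 42*x - 2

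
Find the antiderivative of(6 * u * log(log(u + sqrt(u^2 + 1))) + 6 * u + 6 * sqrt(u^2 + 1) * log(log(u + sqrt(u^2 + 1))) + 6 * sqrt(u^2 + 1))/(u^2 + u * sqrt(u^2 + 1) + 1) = 6*log(u + sqrt(u^2 + 1))*log(log(u + sqrt(u^2 + 1))) + C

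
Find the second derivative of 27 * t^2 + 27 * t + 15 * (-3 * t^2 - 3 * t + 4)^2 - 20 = 1620*t^2 + 1620*t - 396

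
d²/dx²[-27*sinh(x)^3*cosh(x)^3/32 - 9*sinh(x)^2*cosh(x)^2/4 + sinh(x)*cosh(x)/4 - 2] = -405*(cosh(2*x) - 1)^2*sinh(2*x)/128 - 9*(cosh(2*x) - 1)^2 - 81*(cosh(2*x) + 1)^2*sinh(2*x)/128 + 89*sinh(2*x)/16 - 81*sinh(4*x)/32 - 18*cosh(2*x) + 27/2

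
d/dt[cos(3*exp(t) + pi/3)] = -3*exp(t)*sin(3*exp(t) + pi/3)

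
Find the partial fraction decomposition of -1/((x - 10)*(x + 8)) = 1/(18*(x + 8)) - 1/(18*(x - 10))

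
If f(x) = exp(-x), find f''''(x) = exp(-x)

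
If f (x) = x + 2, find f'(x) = 1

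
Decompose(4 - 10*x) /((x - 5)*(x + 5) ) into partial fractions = -27/(5*(x + 5)) - 23/(5*(x - 5))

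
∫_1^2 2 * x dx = 3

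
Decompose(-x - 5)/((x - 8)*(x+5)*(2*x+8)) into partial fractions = 1/(24*(x + 4)) - 1/(24*(x - 8))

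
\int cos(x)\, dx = sin(x) + C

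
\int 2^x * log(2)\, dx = 2^x + C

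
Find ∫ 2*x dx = x^2 + C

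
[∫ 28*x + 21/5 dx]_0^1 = 91/5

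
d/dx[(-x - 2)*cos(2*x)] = 2*x*sin(2*x) + 4*sin(2*x) - cos(2*x)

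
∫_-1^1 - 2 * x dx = 0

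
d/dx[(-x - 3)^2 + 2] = 2*x + 6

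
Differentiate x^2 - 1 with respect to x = 2*x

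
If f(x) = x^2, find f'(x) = 2*x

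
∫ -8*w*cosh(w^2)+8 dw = 8*w - 4*sinh(w^2) + C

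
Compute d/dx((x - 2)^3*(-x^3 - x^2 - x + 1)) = -6*x^5 + 25*x^4 - 28*x^3 + 9*x^2 - 20*x + 20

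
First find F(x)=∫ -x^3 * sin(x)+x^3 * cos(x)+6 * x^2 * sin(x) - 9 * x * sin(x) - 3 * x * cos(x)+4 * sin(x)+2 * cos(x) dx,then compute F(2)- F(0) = cos(2) + sin(2) + 1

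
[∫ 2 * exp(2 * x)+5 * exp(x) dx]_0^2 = -10 + exp(2) + (2 + exp(2))^2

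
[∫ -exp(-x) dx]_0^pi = -1 + exp(-pi)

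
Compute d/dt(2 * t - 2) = 2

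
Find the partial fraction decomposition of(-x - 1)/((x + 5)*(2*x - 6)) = -1/(4*(x + 5)) - 1/(4*(x - 3))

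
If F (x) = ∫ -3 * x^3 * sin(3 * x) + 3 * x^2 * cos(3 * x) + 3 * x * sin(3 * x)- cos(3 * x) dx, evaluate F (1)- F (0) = 0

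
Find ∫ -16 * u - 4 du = -8*u^2 - 4*u + C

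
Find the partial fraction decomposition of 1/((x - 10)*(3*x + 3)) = -1/(33*(x + 1)) + 1/(33*(x - 10))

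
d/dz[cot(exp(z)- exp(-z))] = -(exp(2*z) + 1)*exp(-z)/sin(exp(z) - exp(-z))^2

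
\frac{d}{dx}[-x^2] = -2*x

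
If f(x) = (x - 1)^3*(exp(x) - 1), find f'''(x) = x^3*exp(x) + 6*x^2*exp(x) + 3*x*exp(x) - 4*exp(x) - 6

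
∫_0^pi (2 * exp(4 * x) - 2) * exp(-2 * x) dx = (-exp(-pi) + exp(pi))^2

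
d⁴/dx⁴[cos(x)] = cos(x)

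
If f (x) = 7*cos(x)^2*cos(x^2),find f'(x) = -14*x*sin(x^2)*cos(x)^2 - 14*sin(x)*cos(x)*cos(x^2)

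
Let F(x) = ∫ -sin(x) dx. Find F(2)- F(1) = -cos(1) + cos(2)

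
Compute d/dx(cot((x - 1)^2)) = 2*(1 - x)/sin(x^2 - 2*x + 1)^2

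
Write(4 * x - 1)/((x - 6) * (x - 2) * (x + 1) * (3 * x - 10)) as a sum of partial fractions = -333/(416*(3*x - 10)) + 5/(273*(x + 1)) + 7/(48*(x - 2)) + 23/(224*(x - 6))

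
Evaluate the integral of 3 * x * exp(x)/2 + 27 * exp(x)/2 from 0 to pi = -12 + 3*(pi/2 + 4)*exp(pi)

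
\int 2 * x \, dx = x^2 + C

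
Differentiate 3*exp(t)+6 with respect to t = 3*exp(t)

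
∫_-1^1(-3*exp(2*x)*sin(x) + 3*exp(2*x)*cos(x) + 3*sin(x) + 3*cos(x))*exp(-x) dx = (-6*exp(-1) + 6*E)*cos(1)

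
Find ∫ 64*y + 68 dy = 32*y^2 + 68*y + C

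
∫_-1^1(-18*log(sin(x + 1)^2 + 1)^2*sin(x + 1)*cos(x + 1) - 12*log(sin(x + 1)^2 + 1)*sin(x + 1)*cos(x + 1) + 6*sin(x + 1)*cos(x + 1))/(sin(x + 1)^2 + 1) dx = 3*(-log(sin(2)^2 + 1) - log(sin(2)^2 + 1)^2 + 1)*log(sin(2)^2 + 1)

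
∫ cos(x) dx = sin(x) + C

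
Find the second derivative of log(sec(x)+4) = 2*(5*cos(x) - cos(3*x) + 1)/((4*cos(x) + 1)^2*(cos(2*x) + 1))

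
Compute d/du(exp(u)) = exp(u)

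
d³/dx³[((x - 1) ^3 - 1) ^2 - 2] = 120*x^3 - 360*x^2 + 360*x - 132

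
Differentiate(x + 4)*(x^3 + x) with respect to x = 4*x^3 + 12*x^2 + 2*x + 4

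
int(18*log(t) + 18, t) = 18*t*log(t) + C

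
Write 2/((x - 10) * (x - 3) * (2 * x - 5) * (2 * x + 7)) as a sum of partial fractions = -2/(1053*(2*x + 7)) + 2/(45*(2*x - 5)) - 2/(91*(x - 3)) + 2/(2835*(x - 10))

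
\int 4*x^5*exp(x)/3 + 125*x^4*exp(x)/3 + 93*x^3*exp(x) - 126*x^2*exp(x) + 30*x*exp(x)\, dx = x^2*(4*x - 3)*(x^2 + 27*x - 15)*exp(x)/3 + C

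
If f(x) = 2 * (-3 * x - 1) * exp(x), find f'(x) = -6*x*exp(x) - 8*exp(x)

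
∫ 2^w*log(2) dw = 2^w + C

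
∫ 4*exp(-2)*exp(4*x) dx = exp(4*x - 2) + C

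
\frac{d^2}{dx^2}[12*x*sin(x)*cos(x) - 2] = -24*x*sin(2*x) + 24*cos(2*x)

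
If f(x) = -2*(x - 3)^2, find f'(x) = 12 - 4*x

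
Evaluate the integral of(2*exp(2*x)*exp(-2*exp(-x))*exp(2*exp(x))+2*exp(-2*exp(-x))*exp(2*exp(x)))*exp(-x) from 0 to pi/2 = -1 + exp(-2*exp(-pi/2) + 2*exp(pi/2))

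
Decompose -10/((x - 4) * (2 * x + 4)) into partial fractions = 5/(6*(x + 2)) - 5/(6*(x - 4))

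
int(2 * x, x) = x^2 + C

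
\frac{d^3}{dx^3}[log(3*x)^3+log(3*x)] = (6*log(x)^2 - 18*log(x) + 12*log(3)*log(x) - 18*log(3) + 6*log(3)^2 + 8)/x^3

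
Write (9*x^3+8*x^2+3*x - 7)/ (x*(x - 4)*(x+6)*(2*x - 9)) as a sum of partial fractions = 7909/(189*(2*x - 9)) + 1681/(1260*(x + 6)) - 709/(40*(x - 4)) - 7/(216*x)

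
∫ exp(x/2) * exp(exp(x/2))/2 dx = exp(exp(x/2)) + C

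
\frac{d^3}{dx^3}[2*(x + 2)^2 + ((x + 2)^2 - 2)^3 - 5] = 120*x^3 + 720*x^2 + 1296*x + 672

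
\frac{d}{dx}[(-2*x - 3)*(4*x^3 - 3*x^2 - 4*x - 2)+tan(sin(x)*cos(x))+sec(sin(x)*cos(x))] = -32*x^3 - 18*x^2 + 34*x - sin(x)^2*tan(sin(2*x)/2)^2 - sin(x)^2*tan(sin(2*x)/2)*sec(sin(2*x)/2) - sin(x)^2 + cos(x)^2*tan(sin(2*x)/2)^2 + cos(x)^2*tan(sin(2*x)/2)*sec(sin(2*x)/2) + cos(x)^2 + 16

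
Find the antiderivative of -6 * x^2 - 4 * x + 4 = -2*x^3 - 2*x^2 + 4*x + C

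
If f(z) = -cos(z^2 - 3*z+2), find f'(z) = (2*z - 3)*sin(z^2 - 3*z + 2)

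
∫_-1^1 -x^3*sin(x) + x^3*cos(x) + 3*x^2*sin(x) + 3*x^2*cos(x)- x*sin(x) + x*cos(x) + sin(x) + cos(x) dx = 4*cos(1)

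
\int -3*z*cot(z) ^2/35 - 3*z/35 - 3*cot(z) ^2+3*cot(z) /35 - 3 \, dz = (3*z/35 + 3)*cot(z) + C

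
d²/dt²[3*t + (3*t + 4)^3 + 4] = 162*t + 216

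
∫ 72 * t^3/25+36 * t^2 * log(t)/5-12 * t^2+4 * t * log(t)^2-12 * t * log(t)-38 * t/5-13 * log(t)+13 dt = 9*t^2/5 + 3*t*log(t) - 6*t + 2*(3*t^2 + 5*t*log(t) - 10*t - 20)^2/25 + C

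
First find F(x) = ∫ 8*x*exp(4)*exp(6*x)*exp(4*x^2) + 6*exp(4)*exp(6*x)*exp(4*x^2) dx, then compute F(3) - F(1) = -exp(14) + exp(58)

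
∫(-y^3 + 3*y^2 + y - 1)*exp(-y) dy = (y^3 - y)*exp(-y) + C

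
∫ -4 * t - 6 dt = -2*t^2 - 6*t + C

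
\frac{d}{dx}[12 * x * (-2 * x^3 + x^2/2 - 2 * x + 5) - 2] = -96*x^3 + 18*x^2 - 48*x + 60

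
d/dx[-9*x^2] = -18*x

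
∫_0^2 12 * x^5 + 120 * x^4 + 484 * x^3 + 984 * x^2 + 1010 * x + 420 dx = 8316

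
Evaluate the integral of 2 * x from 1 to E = -1 + exp(2)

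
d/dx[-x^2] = -2*x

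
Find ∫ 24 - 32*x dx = -16*x^2 + 24*x + C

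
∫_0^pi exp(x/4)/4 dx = -1 + exp(pi/4)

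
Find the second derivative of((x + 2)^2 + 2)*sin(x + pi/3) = -x^2*sin(x + pi/3) - 4*x*sin(x + pi/3) + 4*x*cos(x + pi/3) - 4*sin(x + pi/3) + 8*cos(x + pi/3)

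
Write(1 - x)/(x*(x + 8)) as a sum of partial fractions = -9/(8*(x + 8)) + 1/(8*x)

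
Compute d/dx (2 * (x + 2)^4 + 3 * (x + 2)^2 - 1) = 8*x^3 + 48*x^2 + 102*x + 76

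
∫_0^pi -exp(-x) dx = -1 + exp(-pi)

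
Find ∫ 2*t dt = t^2 + C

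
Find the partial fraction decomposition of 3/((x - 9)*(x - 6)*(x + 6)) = 1/(60*(x + 6)) - 1/(12*(x - 6)) + 1/(15*(x - 9))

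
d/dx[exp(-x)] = -exp(-x)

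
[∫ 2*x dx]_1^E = -1 + exp(2)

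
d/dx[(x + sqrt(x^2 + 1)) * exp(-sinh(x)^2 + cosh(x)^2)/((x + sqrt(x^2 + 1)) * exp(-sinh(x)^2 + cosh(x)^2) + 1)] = (x*exp(-1) + sqrt(x^2 + 1)*exp(-1))/(2*x^3 + 2*x^2*sqrt(x^2 + 1) + 2*x^2*exp(-1) + 2*x*sqrt(x^2 + 1)*exp(-1) + 2*x + sqrt(x^2 + 1)*exp(-2) + sqrt(x^2 + 1) + 2*exp(-1))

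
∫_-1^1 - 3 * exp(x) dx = -3*E + 3*exp(-1)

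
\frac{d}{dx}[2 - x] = -1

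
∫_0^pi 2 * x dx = pi^2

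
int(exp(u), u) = exp(u) + C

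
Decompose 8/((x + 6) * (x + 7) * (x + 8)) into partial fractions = 4/(x + 8) - 8/(x + 7) + 4/(x + 6)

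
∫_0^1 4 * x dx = 2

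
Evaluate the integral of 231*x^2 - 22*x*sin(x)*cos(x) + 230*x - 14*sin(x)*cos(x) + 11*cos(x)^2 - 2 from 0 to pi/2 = 21 + (7 + 11*pi/2)*(-4 + 3*pi + 7*pi^2/4)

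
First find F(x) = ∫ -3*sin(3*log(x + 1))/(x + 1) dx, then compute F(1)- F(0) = -1 + cos(3*log(2))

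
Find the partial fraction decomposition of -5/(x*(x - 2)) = -5/(2*(x - 2)) + 5/(2*x)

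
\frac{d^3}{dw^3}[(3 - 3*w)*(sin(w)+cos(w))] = -3*w*sin(w) + 3*w*cos(w) + 12*sin(w) + 6*cos(w)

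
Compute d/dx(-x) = -1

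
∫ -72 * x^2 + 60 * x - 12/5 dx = -24*x^3 + 30*x^2 - 12*x/5 + C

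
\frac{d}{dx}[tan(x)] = cos(x)^(-2)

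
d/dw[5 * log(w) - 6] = 5/w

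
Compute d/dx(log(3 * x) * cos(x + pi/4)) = (-x*log(x)*sin(x + pi/4) - x*log(3)*sin(x + pi/4) + cos(x + pi/4))/x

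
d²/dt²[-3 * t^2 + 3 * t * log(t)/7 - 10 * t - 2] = (3 - 42*t)/(7*t)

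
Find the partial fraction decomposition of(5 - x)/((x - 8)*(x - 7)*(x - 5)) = 1/(x - 7) - 1/(x - 8)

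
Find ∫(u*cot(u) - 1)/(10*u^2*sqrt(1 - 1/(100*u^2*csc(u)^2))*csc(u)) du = acsc(10*u*csc(u)) + C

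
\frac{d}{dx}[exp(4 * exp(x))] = 4*exp(x + 4*exp(x))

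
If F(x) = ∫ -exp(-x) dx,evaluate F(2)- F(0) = -1 + exp(-2)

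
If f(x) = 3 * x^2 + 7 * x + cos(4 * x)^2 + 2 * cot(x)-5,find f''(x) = 32*sin(4*x)^2 - 32*cos(4*x)^2 + 4*cot(x)^3 + 4*cot(x) + 6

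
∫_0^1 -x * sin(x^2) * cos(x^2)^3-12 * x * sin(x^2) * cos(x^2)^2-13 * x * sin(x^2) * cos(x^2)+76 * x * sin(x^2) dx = -6*cos(1) - 3*cos(1)^2/4 + 5/8 + (-31 + cos(2) + 16*cos(1))^2/32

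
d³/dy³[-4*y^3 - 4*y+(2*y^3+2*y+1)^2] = 480*y^3 + 192*y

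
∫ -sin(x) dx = cos(x) + C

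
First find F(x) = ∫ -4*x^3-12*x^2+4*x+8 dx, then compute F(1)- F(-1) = 8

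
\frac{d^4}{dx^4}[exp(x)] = exp(x)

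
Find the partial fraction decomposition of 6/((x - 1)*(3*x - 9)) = -1/(x - 1) + 1/(x - 3)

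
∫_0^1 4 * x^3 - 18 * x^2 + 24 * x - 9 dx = -2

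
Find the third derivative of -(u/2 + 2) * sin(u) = u*cos(u)/2 + 3*sin(u)/2 + 2*cos(u)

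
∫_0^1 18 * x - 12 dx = -3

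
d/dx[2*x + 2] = 2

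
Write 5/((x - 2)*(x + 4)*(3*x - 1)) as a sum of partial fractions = -9/(13*(3*x - 1)) + 5/(78*(x + 4)) + 1/(6*(x - 2))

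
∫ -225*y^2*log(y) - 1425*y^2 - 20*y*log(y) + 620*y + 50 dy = -5*y*(15*y + 2)*(y*log(y) + 6*y - 5) + C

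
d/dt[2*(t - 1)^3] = 6*t^2 - 12*t + 6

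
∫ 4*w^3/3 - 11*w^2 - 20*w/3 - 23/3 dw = w^4/3 - 11*w^3/3 - 10*w^2/3 - 23*w/3 + C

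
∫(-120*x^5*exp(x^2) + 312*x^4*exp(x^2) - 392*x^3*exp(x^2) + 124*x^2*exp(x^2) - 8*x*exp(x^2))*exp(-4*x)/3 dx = x^2*(-20*x^2 + 12*x - 4/3)*exp(x*(x - 4)) + C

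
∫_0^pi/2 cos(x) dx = 1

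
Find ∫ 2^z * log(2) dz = 2^z + C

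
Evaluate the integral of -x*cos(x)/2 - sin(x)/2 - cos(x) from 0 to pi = 0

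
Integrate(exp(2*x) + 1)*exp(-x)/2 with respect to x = sinh(x) + C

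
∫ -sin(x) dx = cos(x) + C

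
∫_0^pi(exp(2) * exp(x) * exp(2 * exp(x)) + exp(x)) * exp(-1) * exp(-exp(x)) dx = -exp(2) - exp(-exp(pi) - 1) + exp(-2) + exp(1 + exp(pi))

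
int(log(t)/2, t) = t*(log(t) - 1)/2 + C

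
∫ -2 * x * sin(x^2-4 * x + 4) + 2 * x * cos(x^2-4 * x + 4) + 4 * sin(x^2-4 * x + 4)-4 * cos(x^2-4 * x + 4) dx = sin((x - 2)^2) + cos((x - 2)^2) + C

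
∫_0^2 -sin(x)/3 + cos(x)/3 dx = -1/3 + cos(2)/3 + sin(2)/3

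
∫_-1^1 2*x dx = 0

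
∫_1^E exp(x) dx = -E + exp(E)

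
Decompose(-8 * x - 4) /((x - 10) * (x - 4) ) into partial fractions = 6/(x - 4) - 14/(x - 10)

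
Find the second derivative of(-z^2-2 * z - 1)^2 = 12*z^2 + 24*z + 12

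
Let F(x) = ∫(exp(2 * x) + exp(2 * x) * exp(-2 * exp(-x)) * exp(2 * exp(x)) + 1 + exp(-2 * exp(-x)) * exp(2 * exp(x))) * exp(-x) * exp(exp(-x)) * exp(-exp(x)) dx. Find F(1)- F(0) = -exp(-E + exp(-1)) + exp(E - exp(-1))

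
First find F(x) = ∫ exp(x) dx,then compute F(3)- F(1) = -E + exp(3)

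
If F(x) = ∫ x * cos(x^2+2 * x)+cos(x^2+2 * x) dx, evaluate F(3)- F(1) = -sin(3)/2 + sin(15)/2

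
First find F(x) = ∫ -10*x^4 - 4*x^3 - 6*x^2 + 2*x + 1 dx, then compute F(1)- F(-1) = -6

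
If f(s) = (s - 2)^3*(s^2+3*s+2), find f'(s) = 5*s^4 - 12*s^3 - 12*s^2 + 32*s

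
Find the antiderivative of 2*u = u^2 + C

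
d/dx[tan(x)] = cos(x)^(-2)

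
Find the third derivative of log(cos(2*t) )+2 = -16*sin(2*t)/cos(2*t)^3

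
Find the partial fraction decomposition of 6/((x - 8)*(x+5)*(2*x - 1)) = -8/(55*(2*x - 1)) + 6/(143*(x + 5)) + 2/(65*(x - 8))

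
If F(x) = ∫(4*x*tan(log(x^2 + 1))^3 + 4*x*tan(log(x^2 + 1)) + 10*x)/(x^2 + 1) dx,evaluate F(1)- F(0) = tan(log(2))^2 + 5*log(2)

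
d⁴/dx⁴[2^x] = 2^x*log(2)^4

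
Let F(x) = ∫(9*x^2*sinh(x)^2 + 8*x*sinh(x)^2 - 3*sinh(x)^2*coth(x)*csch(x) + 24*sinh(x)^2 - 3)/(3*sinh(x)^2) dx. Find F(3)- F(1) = -coth(1) - csch(1) + csch(3) + coth(3) + 158/3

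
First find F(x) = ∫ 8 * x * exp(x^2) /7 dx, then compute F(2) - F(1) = -4*E/7 + 4*exp(4)/7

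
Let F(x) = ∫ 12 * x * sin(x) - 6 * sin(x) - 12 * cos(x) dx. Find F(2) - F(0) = -6 - 18*cos(2)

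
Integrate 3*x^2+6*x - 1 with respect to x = x^3 + 3*x^2 - x + C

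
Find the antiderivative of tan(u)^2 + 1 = tan(u) + C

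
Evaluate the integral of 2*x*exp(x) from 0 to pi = 2 + 2*(-1 + pi)*exp(pi)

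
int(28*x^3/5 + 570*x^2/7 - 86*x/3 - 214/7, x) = 7*x^4/5 + 190*x^3/7 - 43*x^2/3 - 214*x/7 + C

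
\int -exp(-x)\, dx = exp(-x) + C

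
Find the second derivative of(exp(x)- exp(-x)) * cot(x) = (2*exp(2*x)*cot(x)^3 - 2*exp(2*x)*cot(x)^2 + 3*exp(2*x)*cot(x) - 2*exp(2*x) - 2*cot(x)^3 - 2*cot(x)^2 - 3*cot(x) - 2)*exp(-x)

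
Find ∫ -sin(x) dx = cos(x) + C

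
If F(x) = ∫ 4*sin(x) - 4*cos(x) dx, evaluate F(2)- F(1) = 4*sqrt(2)*(-sin(pi/4 + 2) + sin(pi/4 + 1))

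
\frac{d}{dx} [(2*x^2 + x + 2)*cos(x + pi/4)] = -2*x^2*sin(x + pi/4) - x*sin(x + pi/4) + 4*x*cos(x + pi/4) - 2*sin(x + pi/4) + cos(x + pi/4)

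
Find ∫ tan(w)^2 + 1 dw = tan(w) + C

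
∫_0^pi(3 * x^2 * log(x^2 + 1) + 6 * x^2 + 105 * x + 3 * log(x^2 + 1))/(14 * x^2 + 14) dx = 3*(2*pi/7 + 5)*log(1 + pi^2)/4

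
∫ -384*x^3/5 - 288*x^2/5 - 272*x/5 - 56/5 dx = -96*x^4/5 - 96*x^3/5 - 136*x^2/5 - 56*x/5 + C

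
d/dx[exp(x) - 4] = exp(x)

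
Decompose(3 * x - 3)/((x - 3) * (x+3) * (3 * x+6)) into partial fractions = -2/(3*(x + 3)) + 3/(5*(x + 2)) + 1/(15*(x - 3))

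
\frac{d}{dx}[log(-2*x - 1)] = 2/(2*x + 1)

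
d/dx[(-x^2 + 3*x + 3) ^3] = -6*x^5 + 45*x^4 - 72*x^3 - 81*x^2 + 108*x + 81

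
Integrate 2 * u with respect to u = u^2 + C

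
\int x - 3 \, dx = x^2/2 - 3*x + C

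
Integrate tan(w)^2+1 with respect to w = tan(w) + C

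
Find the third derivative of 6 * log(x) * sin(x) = (-6*x^3*log(x)*cos(x) - 18*x^2*sin(x) - 18*x*cos(x) + 12*sin(x))/x^3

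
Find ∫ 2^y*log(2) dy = 2^y + C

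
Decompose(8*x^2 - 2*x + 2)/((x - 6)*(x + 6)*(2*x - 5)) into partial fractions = -188/(119*(2*x - 5)) + 151/(102*(x + 6)) + 139/(42*(x - 6))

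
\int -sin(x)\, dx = cos(x) + C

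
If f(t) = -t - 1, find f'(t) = -1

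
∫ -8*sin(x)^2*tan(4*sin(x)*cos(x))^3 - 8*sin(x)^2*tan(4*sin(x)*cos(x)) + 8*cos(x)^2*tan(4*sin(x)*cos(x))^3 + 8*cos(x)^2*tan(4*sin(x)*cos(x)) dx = tan(2*sin(2*x))^2 + C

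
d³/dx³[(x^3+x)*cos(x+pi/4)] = x^3*sin(x + pi/4) - 9*x^2*cos(x + pi/4) - 17*x*sin(x + pi/4) + 3*cos(x + pi/4)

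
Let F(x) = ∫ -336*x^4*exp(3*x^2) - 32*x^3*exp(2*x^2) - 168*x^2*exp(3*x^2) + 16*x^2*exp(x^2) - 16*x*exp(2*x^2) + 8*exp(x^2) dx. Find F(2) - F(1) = -448*exp(12) - 32*exp(8) - 8*E + 8*exp(2) + 16*exp(4) + 56*exp(3)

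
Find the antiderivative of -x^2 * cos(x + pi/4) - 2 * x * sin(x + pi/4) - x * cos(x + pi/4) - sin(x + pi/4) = -x*(x + 1)*sin(x + pi/4) + C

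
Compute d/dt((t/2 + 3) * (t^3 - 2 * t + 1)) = 2*t^3 + 9*t^2 - 2*t - 11/2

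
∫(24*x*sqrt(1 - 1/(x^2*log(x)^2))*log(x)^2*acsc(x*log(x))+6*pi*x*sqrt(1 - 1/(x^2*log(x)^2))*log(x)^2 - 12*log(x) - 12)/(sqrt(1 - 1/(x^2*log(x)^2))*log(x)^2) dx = 3*x^2*(4*acsc(x*log(x)) + pi) + C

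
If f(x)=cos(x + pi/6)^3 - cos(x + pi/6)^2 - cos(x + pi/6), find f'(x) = -3*sin(x + pi/6)*cos(x + pi/6)^2 + sin(x + pi/6) + sin(2*x + pi/3)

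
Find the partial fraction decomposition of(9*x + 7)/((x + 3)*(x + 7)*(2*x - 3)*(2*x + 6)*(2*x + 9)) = 67/(270*(2*x + 9)) + 41/(8262*(2*x - 3)) - 7/(340*(x + 7)) - 103/(972*(x + 3)) + 5/(54*(x + 3)^2)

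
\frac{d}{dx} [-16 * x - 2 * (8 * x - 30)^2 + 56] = 944 - 256*x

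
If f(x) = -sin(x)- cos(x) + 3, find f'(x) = sin(x) - cos(x)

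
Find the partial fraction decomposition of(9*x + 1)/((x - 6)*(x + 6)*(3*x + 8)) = 207/(260*(3*x + 8)) - 53/(120*(x + 6)) + 55/(312*(x - 6))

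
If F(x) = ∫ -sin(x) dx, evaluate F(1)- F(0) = -1 + cos(1)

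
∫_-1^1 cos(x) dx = 2*sin(1)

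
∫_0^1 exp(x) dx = -1 + E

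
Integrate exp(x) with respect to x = exp(x) + C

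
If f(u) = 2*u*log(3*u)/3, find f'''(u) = -2/(3*u^2)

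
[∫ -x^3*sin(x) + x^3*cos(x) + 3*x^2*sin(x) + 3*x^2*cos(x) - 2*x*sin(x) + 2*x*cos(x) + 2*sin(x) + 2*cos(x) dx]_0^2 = 12*cos(2) + 12*sin(2)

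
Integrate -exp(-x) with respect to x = exp(-x) + C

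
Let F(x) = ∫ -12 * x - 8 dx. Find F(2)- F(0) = -40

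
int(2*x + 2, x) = x^2 + 2*x + C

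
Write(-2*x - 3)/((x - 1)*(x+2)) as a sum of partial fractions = -1/(3*(x + 2)) - 5/(3*(x - 1))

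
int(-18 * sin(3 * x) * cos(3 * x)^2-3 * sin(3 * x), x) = (cos(6*x) + 2)*cos(3*x) + C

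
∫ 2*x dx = x^2 + C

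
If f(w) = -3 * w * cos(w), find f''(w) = 3*w*cos(w) + 6*sin(w)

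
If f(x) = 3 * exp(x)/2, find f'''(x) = 3*exp(x)/2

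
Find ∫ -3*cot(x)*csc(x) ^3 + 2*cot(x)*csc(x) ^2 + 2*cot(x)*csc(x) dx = (csc(x)^2 - csc(x) - 2)*csc(x) + C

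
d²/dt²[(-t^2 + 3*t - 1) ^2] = 12*t^2 - 36*t + 22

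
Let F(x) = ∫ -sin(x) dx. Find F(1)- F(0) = -1 + cos(1)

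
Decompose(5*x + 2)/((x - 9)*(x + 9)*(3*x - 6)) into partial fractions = -43/(594*(x + 9)) - 4/(77*(x - 2)) + 47/(378*(x - 9))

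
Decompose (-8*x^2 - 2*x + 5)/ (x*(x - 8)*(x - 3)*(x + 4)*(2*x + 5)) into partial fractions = 128/(693*(2*x + 5)) - 115/(1008*(x + 4)) + 73/(1155*(x - 3)) - 523/(10080*(x - 8)) + 1/(96*x)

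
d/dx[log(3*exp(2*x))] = 2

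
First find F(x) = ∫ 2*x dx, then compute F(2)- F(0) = 4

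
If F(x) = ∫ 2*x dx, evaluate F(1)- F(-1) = 0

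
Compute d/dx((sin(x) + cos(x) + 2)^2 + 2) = 2*cos(2*x) + 4*sqrt(2)*cos(x + pi/4)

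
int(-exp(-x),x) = exp(-x) + C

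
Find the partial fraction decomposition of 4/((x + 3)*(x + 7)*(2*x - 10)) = 1/(24*(x + 7)) - 1/(16*(x + 3)) + 1/(48*(x - 5))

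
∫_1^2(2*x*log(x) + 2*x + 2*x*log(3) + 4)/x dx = -6*log(3) + 8*log(6)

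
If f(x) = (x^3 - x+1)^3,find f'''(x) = 504*x^6 - 630*x^4 + 360*x^3 + 180*x^2 - 144*x + 12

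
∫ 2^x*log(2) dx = 2^x + C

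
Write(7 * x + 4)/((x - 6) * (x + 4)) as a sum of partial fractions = 12/(5*(x + 4)) + 23/(5*(x - 6))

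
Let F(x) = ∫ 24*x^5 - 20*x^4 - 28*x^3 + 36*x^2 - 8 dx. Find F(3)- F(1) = 1680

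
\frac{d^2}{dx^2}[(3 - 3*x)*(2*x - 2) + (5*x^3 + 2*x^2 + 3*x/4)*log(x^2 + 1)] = (60*x^5*log(x^2 + 1) + 100*x^5 + 8*x^4*log(x^2 + 1) + 120*x^3*log(x^2 + 1) + 143*x^3 + 16*x^2*log(x^2 + 1) - 8*x^2 + 60*x*log(x^2 + 1) + 9*x + 8*log(x^2 + 1) - 24)/(2*x^4 + 4*x^2 + 2)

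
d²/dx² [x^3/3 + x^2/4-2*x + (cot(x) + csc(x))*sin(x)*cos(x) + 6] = 2*x + 4*sin(x)^2 - cos(x) - 3/2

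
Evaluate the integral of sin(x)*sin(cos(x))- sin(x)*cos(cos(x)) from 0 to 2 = -sin(1) - cos(1) + sin(cos(2)) + cos(cos(2))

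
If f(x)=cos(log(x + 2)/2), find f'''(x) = (-7*sin(log(x + 2)/2) + 6*cos(log(x + 2)/2))/(8*x^3 + 48*x^2 + 96*x + 64)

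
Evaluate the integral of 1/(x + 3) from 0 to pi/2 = -log(2) + log(pi/3 + 2)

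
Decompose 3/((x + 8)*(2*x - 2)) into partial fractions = -1/(6*(x + 8)) + 1/(6*(x - 1))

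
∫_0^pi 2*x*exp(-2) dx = pi^2*exp(-2)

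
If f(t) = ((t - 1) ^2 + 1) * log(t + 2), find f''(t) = (2*t^2*log(t + 2) + 3*t^2 + 8*t*log(t + 2) + 6*t + 8*log(t + 2) - 10)/(t^2 + 4*t + 4)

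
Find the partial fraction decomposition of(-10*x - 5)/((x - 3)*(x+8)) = -75/(11*(x + 8)) - 35/(11*(x - 3))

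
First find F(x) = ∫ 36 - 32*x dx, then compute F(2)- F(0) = 8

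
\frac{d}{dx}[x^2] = 2*x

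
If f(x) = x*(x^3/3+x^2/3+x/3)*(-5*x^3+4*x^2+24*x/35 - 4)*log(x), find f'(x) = -35*x^6*log(x)/3 - 5*x^6/3 - 2*x^5*log(x) - x^5/3 - 11*x^4*log(x)/21 - 11*x^4/105 + 32*x^3*log(x)/35 + 8*x^3/35 - 116*x^2*log(x)/35 - 116*x^2/105 - 8*x*log(x)/3 - 4*x/3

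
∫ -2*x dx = -x^2 + C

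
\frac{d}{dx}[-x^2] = -2*x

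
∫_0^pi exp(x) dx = -1 + exp(pi)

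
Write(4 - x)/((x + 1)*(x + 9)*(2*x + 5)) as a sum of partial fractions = -2/(3*(2*x + 5)) + 1/(8*(x + 9)) + 5/(24*(x + 1))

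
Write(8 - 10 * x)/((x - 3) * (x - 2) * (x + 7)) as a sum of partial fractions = 13/(15*(x + 7)) + 4/(3*(x - 2)) - 11/(5*(x - 3))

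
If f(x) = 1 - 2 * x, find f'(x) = -2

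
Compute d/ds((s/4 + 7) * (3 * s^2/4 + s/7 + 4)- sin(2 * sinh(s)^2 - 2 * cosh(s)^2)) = 9*s^2/16 + 74*s/7 + 2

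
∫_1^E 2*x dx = -1 + exp(2)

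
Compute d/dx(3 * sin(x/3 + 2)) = cos(x/3 + 2)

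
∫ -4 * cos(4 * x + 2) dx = -sin(4*x + 2) + C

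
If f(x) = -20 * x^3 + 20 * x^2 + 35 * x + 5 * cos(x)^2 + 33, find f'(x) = -60*x^2 + 40*x - 5*sin(2*x) + 35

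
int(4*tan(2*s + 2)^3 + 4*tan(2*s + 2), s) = tan(2*s + 2)^2 + C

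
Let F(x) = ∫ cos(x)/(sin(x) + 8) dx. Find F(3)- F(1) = -log(sin(1)/2 + 4) + log(sin(3)/2 + 4)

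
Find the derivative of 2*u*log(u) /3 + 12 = 2*log(u)/3 + 2/3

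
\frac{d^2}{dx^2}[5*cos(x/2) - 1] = -5*cos(x/2)/4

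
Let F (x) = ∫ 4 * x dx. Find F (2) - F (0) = 8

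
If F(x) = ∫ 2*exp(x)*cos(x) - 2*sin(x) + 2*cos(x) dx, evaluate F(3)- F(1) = (2 + exp(3))*(cos(3) + sin(3)) - (2 + E)*(cos(1) + sin(1))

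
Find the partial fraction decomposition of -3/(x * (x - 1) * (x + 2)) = -1/(2*(x + 2)) - 1/(x - 1) + 3/(2*x)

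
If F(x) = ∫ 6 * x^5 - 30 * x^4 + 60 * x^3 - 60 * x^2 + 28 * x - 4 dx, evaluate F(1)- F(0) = 0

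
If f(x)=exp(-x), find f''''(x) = exp(-x)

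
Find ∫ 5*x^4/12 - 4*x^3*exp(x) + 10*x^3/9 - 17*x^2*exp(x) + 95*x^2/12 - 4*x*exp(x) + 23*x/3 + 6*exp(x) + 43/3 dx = -x*(4*x^2 + 5*x - 6)*exp(x) + (3*x^2 + 4*x + 60)*(x^3 + 2*x^2 + 9*x - 6)/36 + C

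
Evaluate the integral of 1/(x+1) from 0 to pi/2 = -log(2) + log(2 + pi)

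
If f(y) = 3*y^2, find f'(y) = 6*y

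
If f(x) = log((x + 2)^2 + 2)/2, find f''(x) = (-x^2 - 4*x - 2)/(x^4 + 8*x^3 + 28*x^2 + 48*x + 36)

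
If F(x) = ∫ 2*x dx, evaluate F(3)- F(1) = 8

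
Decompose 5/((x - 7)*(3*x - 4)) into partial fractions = -15/(17*(3*x - 4)) + 5/(17*(x - 7))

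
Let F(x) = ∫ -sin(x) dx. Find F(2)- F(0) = -1 + cos(2)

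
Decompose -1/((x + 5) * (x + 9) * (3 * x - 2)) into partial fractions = -9/(493*(3*x - 2)) - 1/(116*(x + 9)) + 1/(68*(x + 5))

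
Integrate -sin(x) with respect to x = cos(x) + C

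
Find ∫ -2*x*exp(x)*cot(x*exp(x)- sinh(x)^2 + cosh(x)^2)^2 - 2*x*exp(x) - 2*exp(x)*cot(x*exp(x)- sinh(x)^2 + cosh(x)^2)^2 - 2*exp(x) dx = 2*cot(x*exp(x) + 1) + C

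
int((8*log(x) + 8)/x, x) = 4*(log(x) + 1)^2 + C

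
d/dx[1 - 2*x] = -2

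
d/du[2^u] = 2^u*log(2)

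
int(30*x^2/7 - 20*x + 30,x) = 10*x^3/7 - 10*x^2 + 30*x + C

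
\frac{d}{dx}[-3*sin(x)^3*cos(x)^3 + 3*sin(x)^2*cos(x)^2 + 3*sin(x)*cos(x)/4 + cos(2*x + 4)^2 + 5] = -9*(1 - cos(2*x))^3/4 + 27*(1 - cos(2*x))^2/4 + 3*sin(4*x)/2 - 2*sin(4*x + 8) + 21*cos(2*x)/4 - 9/2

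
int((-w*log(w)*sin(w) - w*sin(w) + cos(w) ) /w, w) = (log(w) + 1)*cos(w) + C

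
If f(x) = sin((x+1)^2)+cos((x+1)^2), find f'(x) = -2*x*sin(x^2 + 2*x + 1) + 2*x*cos(x^2 + 2*x + 1) - 2*sin(x^2 + 2*x + 1) + 2*cos(x^2 + 2*x + 1)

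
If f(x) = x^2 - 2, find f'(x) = 2*x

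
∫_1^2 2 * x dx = 3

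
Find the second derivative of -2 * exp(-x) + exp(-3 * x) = (9 - 2*exp(2*x))*exp(-3*x)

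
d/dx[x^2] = 2*x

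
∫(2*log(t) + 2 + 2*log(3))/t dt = (log(3*t) + 1)^2 + C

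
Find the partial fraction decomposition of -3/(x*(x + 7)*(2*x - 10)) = -1/(56*(x + 7)) - 1/(40*(x - 5)) + 3/(70*x)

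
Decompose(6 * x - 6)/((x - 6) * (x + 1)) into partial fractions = 12/(7*(x + 1)) + 30/(7*(x - 6))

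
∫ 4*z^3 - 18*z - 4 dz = z^4 - 9*z^2 - 4*z + C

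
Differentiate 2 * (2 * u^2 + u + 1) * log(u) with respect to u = (8*u^2*log(u) + 4*u^2 + 2*u*log(u) + 2*u + 2)/u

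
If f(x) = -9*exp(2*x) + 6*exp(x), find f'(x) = -18*exp(2*x) + 6*exp(x)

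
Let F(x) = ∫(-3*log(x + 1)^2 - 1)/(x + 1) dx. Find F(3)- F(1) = -7*log(2)^3 - log(2)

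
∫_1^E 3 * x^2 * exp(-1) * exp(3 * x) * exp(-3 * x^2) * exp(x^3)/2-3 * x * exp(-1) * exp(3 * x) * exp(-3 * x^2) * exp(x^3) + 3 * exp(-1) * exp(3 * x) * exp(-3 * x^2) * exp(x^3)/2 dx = -1/2 + exp((-1 + E)^3)/2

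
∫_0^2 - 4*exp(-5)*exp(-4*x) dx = -exp(-5) + exp(-13)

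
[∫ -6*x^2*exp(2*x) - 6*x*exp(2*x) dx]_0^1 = -3*exp(2)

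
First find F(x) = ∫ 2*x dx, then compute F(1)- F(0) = 1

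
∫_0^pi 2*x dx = pi^2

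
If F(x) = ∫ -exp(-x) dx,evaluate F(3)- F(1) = -exp(-1) + exp(-3)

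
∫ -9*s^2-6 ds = -3*s^3 - 6*s + C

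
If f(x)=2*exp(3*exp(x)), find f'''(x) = 6*exp(x + 3*exp(x)) + 54*exp(2*x + 3*exp(x)) + 54*exp(3*x + 3*exp(x))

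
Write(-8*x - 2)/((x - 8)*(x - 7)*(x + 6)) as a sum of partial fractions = 23/(91*(x + 6)) + 58/(13*(x - 7)) - 33/(7*(x - 8))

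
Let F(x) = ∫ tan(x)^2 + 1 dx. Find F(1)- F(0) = tan(1)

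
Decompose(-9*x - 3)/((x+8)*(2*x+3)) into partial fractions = 21/(13*(2*x + 3)) - 69/(13*(x + 8))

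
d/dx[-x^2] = -2*x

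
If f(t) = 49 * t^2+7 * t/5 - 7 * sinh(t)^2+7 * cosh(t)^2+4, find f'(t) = 98*t + 7/5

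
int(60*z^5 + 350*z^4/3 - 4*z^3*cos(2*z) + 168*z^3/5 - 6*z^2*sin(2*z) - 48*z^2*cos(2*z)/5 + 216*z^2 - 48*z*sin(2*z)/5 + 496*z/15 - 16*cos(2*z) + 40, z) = (2*z^3/3 + 8*z^2/5 + 8/3)*(15*z^3 - z^2 + 15*z - 3*sin(2*z) + 12) + C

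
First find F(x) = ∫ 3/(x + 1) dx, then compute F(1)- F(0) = 3*log(2)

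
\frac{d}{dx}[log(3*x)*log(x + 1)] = (x*log(x) + x*log(x + 1) + x*log(3) + log(x + 1))/(x^2 + x)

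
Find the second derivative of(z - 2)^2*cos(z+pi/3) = -z^2*cos(z + pi/3) - 4*sqrt(2)*z*sin(z + pi/12) + 8*sin(z + pi/3) - 2*cos(z + pi/3)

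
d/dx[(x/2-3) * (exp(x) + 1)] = x*exp(x)/2 - 5*exp(x)/2 + 1/2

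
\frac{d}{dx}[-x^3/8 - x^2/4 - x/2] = -3*x^2/8 - x/2 - 1/2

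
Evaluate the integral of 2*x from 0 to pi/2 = pi^2/4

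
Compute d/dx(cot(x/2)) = -1/(2*sin(x/2)^2)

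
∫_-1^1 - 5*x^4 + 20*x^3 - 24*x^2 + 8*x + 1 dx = -16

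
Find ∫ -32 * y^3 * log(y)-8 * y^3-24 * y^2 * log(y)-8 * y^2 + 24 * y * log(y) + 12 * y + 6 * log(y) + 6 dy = 2*y*(-4*y^3 - 4*y^2 + 6*y + 3)*log(y) + C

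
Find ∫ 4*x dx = 2*x^2 + C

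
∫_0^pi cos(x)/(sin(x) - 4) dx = 0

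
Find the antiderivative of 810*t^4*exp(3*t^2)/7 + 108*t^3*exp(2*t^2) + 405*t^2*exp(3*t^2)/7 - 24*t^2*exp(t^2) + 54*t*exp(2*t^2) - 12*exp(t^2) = 3*t*(45*t^2*exp(2*t^2) + 63*t*exp(t^2) - 28)*exp(t^2)/7 + C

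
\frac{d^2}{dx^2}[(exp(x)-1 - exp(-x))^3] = (9*exp(6*x) - 12*exp(5*x) - 12*exp(x) - 9)*exp(-3*x)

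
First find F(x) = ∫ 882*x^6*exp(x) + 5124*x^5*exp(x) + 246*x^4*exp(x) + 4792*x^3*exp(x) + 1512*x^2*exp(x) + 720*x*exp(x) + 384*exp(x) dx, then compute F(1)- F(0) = 2800*E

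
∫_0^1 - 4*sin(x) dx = -4 + 4*cos(1)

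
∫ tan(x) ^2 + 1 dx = tan(x) + C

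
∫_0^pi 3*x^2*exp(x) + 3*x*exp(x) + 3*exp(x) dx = -6 + 3*(-pi + 2 + pi^2)*exp(pi)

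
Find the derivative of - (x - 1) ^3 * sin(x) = (x - 1)^2*(-x*cos(x) - 3*sin(x) + cos(x))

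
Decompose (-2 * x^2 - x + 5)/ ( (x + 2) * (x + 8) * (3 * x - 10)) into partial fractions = -185/(544*(3*x - 10)) - 115/(204*(x + 8)) + 1/(96*(x + 2))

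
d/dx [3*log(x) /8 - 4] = 3/(8*x)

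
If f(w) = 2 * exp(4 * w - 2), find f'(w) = 8*exp(4*w - 2)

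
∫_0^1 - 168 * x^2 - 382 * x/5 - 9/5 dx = -96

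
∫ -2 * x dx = -x^2 + C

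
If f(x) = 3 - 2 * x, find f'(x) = -2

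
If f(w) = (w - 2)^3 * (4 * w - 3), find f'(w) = 16*w^3 - 81*w^2 + 132*w - 68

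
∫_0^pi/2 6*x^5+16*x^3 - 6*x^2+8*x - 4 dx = -1 + (-1 + pi + pi^3/8)^2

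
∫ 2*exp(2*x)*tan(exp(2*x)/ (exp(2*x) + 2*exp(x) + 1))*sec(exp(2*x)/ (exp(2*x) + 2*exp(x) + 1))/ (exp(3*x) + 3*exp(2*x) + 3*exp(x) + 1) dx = sec(exp(2*x)/(exp(x) + 1)^2) + C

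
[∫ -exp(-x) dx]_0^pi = -1 + exp(-pi)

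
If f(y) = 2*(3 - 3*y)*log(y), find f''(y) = (-6*y - 6)/y^2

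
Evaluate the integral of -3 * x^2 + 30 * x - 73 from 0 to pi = -125 + 2*pi + (5 - pi)^3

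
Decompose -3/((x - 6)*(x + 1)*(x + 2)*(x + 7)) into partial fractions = 1/(130*(x + 7)) - 3/(40*(x + 2)) + 1/(14*(x + 1)) - 3/(728*(x - 6))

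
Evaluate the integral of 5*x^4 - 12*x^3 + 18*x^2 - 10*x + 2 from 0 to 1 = 1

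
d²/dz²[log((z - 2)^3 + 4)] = (-3*z^4 + 24*z^3 - 72*z^2 + 120*z - 96)/(z^6 - 12*z^5 + 60*z^4 - 152*z^3 + 192*z^2 - 96*z + 16)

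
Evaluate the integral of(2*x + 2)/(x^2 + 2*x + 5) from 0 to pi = -log(5) + log(4 + (1 + pi)^2)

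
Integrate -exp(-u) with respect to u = exp(-u) + C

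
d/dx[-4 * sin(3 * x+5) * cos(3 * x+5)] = -12*cos(6*x + 10)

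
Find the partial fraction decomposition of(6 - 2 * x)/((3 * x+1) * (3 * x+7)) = -16/(9*(3*x + 7)) + 10/(9*(3*x + 1))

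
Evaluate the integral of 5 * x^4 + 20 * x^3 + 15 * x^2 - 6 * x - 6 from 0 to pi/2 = 2 + (-2 + (pi/2 + 2)^2)*(-pi/2 - 1 + pi^2/4 + pi^3/8)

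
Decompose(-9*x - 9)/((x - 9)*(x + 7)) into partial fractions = -27/(8*(x + 7)) - 45/(8*(x - 9))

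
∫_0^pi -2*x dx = -pi^2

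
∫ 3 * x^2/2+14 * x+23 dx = x^3/2 + 7*x^2 + 23*x + C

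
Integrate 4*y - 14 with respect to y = 2*y^2 - 14*y + C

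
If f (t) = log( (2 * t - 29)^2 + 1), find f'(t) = (4*t - 58)/(2*t^2 - 58*t + 421)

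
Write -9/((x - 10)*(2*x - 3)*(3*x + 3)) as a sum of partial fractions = 12/(85*(2*x - 3)) - 3/(55*(x + 1)) - 3/(187*(x - 10))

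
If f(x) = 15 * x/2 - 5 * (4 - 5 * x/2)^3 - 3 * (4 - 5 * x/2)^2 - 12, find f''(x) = 1875*x/4 - 1575/2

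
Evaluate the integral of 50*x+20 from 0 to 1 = 45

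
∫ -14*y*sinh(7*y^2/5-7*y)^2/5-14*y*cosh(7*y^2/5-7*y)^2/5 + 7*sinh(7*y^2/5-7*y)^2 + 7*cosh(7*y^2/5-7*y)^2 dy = -sinh(14*y*(y - 5)/5)/2 + C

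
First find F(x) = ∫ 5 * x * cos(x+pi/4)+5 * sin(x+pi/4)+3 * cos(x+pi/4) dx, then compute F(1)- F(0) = -3*sqrt(2)/2 + 8*sin(pi/4 + 1)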